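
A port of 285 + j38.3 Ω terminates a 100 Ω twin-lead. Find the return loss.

RL ≈ 6.23 dB

Γ = (185 + j38.3)/(385 + j38.3), |Γ| = 0.488
RL = −20·log₁₀|Γ| = −20·log₁₀(0.488)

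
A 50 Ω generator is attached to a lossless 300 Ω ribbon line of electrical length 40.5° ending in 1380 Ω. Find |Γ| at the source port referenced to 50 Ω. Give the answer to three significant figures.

tan(βl) = 0.854
Z_in = Z_0·(Z_L + jZ_0·tanβl)/(Z_0 + jZ_L·tanβl) = 145 − j314 Ω
Γ_s = (Z_in − Z_s)/(Z_in + Z_s) = (95.2 − j314)/(195 − j314), |Γ_s| = 0.888

|Γ| ≈ 0.888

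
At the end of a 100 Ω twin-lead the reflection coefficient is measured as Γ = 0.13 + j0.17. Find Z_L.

Z_L ≈ 121 + j43.3 Ω

Z_L = Z_0·(1 + Γ)/(1 − Γ) = 100·(1.13 + j0.17)/(0.87 − j0.17)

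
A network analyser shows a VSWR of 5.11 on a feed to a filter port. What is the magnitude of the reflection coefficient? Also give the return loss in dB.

|Γ| ≈ 0.673; return loss ≈ 3.44 dB

|Γ| = (S − 1)/(S + 1) = (5.11 − 1)/(5.11 + 1) = 4.11/6.11
RL = −20·log₁₀|Γ| = −20·log₁₀(0.673)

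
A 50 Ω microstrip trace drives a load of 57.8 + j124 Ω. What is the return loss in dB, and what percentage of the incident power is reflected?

RL ≈ 2.43 dB; 57.2% of incident power reflected

Γ = (7.8 + j124)/(107.8 + j124), |Γ| = 0.756
RL = −20·log₁₀(0.756) = 2.43 dB
P_refl/P_inc = |Γ|² = 0.572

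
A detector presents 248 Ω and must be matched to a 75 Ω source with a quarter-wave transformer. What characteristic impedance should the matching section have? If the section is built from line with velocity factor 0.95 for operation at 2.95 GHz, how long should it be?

Z_qwt = √(Z_0·R_L) = √(75 × 248) = √18600
λ = 0.95·c/f = 0.0966 m, so l = λ/4 = 0.0242 m

Z_qwt ≈ 136 Ω; length ≈ 2.42 cm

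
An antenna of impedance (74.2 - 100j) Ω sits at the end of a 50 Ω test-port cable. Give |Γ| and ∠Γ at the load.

Γ = (Z_L − Z_0)/(Z_L + Z_0) = (24.2 − j100)/(124.2 − j100)
|Γ| = 103/159 = 0.645

Γ ≈ 0.645 ∠ -37.6°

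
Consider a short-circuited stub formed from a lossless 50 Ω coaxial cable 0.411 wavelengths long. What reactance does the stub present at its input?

X_in ≈ -31.3 Ω (capacitive)

βl = 2π × 0.411 = 148°
tan(βl) = -0.626
For a short-circuited stub, Z_in = jZ_0·tan(βl)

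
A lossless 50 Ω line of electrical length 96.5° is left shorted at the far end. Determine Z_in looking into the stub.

Z_in ≈ −j439 Ω

tan(βl) = -8.78
For a shorted stub, Z_in = jZ_0·tan(βl)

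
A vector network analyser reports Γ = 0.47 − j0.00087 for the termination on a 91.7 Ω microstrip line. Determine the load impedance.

Z_L = Z_0·(1 + Γ)/(1 − Γ) = 91.7·(1.47 − j0.00087)/(0.53 + j0.00087)

Z_L ≈ 254 − j0.568 Ω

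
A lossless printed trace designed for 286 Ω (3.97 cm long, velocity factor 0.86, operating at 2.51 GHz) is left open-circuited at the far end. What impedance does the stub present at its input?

λ = v/f = 0.86·c / 2.51 GHz = 0.103 m
βl = 2π·l/λ = 2π × 0.386 = 139°
tan(βl) = -0.868
For an open-circuited stub, Z_in = −jZ_0·cot(βl) = −jZ_0/tan(βl)

Z_in ≈ +j329 Ω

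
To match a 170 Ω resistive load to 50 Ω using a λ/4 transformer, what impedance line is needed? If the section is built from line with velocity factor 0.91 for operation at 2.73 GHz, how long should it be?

Z_qwt = √(Z_0·R_L) = √(50 × 170) = √8500
λ = 0.91·c/f = 0.1 m, so l = λ/4 = 0.025 m

Z_qwt ≈ 92.2 Ω; length ≈ 2.5 cm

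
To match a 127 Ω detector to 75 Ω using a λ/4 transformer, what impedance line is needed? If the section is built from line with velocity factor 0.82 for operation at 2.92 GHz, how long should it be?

Z_qwt ≈ 97.6 Ω; length ≈ 2.11 cm

Z_qwt = √(Z_0·R_L) = √(75 × 127) = √9525
λ = 0.82·c/f = 0.0842 m, so l = λ/4 = 0.0211 m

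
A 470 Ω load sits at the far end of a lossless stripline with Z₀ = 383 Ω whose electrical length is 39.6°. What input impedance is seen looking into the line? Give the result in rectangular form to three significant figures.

Z_in ≈ 390 − j78.9 Ω

tan(βl) = tan(39.6°) = 0.827
Z_in = Z_0·(Z_L + jZ_0·tanβl)/(Z_0 + jZ_L·tanβl)
     = 383·(470 + j317)/(383 + j389)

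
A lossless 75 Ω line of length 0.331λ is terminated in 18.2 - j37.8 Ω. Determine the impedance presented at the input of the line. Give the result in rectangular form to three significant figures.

Z_in ≈ 386 − j44 Ω

βl = 2π × 0.331 = 119°
tan(βl) = tan(119°) = -1.79
Z_in = Z_0·(Z_L + jZ_0·tanβl)/(Z_0 + jZ_L·tanβl)
     = 75·(18.2 − j172)/(7.25 − j32.6)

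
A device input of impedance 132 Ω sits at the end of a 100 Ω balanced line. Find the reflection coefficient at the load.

Γ = (Z_L − Z_0)/(Z_L + Z_0) = (132 − 100)/(132 + 100) = 32/232

Γ = 0.138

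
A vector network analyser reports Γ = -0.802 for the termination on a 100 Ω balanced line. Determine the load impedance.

Z_L = Z_0·(1 + Γ)/(1 − Γ) = 100·(0.198)/(1.8)

Z_L ≈ 11 Ω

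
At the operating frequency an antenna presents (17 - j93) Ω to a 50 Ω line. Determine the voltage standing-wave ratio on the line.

Γ = (Z_L − Z_0)/(Z_L + Z_0) = (-33 − j93)/(67 − j93)
|Γ| = 98.7/115 = 0.861
VSWR = (1 + |Γ|)/(1 − |Γ|) = 1.86/0.139

VSWR ≈ 13.4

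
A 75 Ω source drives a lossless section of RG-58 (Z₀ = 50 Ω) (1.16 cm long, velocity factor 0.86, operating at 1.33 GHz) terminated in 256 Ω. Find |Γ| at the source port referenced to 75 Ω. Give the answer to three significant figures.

|Γ| ≈ 0.601

λ = v/f = 0.86·c / 1.33 GHz = 0.194 m
βl = 2π·l/λ = 2π × 0.0598 = 21.5°
tan(βl) = 0.394
Z_in = Z_0·(Z_L + jZ_0·tanβl)/(Z_0 + jZ_L·tanβl) = 58.2 − j97.9 Ω
Γ_s = (Z_in − Z_s)/(Z_in + Z_s) = (-16.8 − j97.9)/(133 − j97.9), |Γ_s| = 0.601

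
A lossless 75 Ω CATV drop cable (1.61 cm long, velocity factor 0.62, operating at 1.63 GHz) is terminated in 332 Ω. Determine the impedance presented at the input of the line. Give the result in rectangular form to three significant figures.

Z_in ≈ 27.3 − j56.2 Ω

λ = v/f = 0.62·c / 1.63 GHz = 0.114 m
βl = 2π·l/λ = 2π × 0.141 = 50.8°
tan(βl) = tan(50.8°) = 1.23
Z_in = Z_0·(Z_L + jZ_0·tanβl)/(Z_0 + jZ_L·tanβl)
     = 75·(332 + j91.9)/(75 + j407)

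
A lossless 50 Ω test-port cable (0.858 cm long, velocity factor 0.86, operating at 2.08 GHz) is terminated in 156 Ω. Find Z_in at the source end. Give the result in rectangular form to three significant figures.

Z_in ≈ 61.2 − j65.4 Ω

λ = v/f = 0.86·c / 2.08 GHz = 0.124 m
βl = 2π·l/λ = 2π × 0.0692 = 24.9°
tan(βl) = tan(24.9°) = 0.464
Z_in = Z_0·(Z_L + jZ_0·tanβl)/(Z_0 + jZ_L·tanβl)
     = 50·(156 + j23.2)/(50 + j72.4)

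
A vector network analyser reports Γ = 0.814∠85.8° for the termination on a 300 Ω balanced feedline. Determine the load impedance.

Z_L = Z_0·(1 + Γ)/(1 − Γ) = 300·(1.06 + j0.812)/(0.94 − j0.812)

Z_L ≈ 65.6 + j316 Ω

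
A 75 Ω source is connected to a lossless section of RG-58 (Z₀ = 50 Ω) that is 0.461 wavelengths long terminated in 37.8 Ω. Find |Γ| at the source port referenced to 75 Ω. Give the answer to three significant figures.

βl = 2π × 0.461 = 166°
tan(βl) = -0.25
Z_in = Z_0·(Z_L + jZ_0·tanβl)/(Z_0 + jZ_L·tanβl) = 38.8 − j5.17 Ω
Γ_s = (Z_in − Z_s)/(Z_in + Z_s) = (-36.2 − j5.17)/(114 − j5.17), |Γ_s| = 0.321

|Γ| ≈ 0.321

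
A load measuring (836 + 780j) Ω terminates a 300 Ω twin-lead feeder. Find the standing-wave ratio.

Γ = (Z_L − Z_0)/(Z_L + Z_0) = (536 + j780)/(1136 + j780)
|Γ| = 946/1380 = 0.687
VSWR = (1 + |Γ|)/(1 − |Γ|) = 1.69/0.313

VSWR ≈ 5.39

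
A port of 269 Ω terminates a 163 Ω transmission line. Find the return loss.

Γ = (269 − 163)/(269 + 163) = 0.245
RL = −20·log₁₀|Γ| = −20·log₁₀(0.245)

RL ≈ 12.2 dB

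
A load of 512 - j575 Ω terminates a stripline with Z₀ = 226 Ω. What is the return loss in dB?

RL ≈ 3.27 dB

Γ = (286 − j575)/(738 − j575), |Γ| = 0.686
RL = −20·log₁₀|Γ| = −20·log₁₀(0.686)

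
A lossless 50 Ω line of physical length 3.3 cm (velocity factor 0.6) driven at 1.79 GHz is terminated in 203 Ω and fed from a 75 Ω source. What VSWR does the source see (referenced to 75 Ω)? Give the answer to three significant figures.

λ = v/f = 0.6·c / 1.79 GHz = 0.101 m
βl = 2π·l/λ = 2π × 0.328 = 118°
tan(βl) = -1.87
Z_in = Z_0·(Z_L + jZ_0·tanβl)/(Z_0 + jZ_L·tanβl) = 15.6 + j24.7 Ω
Γ_s = (Z_in − Z_s)/(Z_in + Z_s) = (-59.4 + j24.7)/(90.6 + j24.7), |Γ_s| = 0.686
VSWR = (1 + |Γ_s|)/(1 − |Γ_s|)

VSWR ≈ 5.36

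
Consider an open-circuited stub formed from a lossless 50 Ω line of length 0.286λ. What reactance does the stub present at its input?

βl = 2π × 0.286 = 103°
tan(βl) = -4.35
For an open-circuited stub, Z_in = −jZ_0·cot(βl) = −jZ_0/tan(βl)

X_in ≈ 11.5 Ω (inductive)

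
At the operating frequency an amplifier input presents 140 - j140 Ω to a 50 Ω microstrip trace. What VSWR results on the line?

Γ = (Z_L − Z_0)/(Z_L + Z_0) = (90 − j140)/(190 − j140)
|Γ| = 166/236 = 0.705
VSWR = (1 + |Γ|)/(1 − |Γ|) = 1.71/0.295

VSWR ≈ 5.78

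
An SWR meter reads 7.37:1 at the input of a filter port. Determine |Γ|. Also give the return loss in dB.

|Γ| ≈ 0.761; return loss ≈ 2.37 dB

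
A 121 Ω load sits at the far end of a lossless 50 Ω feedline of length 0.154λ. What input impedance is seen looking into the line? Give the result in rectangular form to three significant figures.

βl = 2π × 0.154 = 55.4°
tan(βl) = tan(55.4°) = 1.45
Z_in = Z_0·(Z_L + jZ_0·tanβl)/(Z_0 + jZ_L·tanβl)
     = 50·(121 + j72.6)/(50 + j176)

Z_in ≈ 28.2 − j26.4 Ω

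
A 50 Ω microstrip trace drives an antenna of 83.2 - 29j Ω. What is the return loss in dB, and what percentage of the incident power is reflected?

Γ = (33.2 − j29)/(133.2 − j29), |Γ| = 0.323
RL = −20·log₁₀(0.323) = 9.81 dB
P_refl/P_inc = |Γ|² = 0.105

RL ≈ 9.81 dB; 10.5% of incident power reflected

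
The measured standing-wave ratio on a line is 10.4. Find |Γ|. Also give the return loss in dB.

|Γ| = (S − 1)/(S + 1) = (10.4 − 1)/(10.4 + 1) = 9.4/11.4
RL = −20·log₁₀|Γ| = −20·log₁₀(0.825)

|Γ| ≈ 0.825; return loss ≈ 1.68 dB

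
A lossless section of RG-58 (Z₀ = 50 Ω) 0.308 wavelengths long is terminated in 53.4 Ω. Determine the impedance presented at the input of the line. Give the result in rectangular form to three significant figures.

βl = 2π × 0.308 = 111°
tan(βl) = tan(111°) = -2.62
Z_in = Z_0·(Z_L + jZ_0·tanβl)/(Z_0 + jZ_L·tanβl)
     = 50·(53.4 − j131)/(50 − j140)

Z_in ≈ 47.6 + j2.09 Ω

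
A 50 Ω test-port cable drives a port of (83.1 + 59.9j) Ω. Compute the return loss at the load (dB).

RL ≈ 6.58 dB

Γ = (33.1 + j59.9)/(133.1 + j59.9), |Γ| = 0.469
RL = −20·log₁₀|Γ| = −20·log₁₀(0.469)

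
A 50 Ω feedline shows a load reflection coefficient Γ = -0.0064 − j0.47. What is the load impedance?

Z_L = Z_0·(1 + Γ)/(1 − Γ) = 50·(0.994 − j0.47)/(1.01 + j0.47)

Z_L ≈ 31.6 − j38.1 Ω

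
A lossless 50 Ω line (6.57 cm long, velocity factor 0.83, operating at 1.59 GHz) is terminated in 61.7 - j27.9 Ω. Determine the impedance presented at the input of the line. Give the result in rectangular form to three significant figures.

λ = v/f = 0.83·c / 1.59 GHz = 0.157 m
βl = 2π·l/λ = 2π × 0.42 = 151°
tan(βl) = tan(151°) = -0.554
Z_in = Z_0·(Z_L + jZ_0·tanβl)/(Z_0 + jZ_L·tanβl)
     = 50·(61.7 − j55.6)/(34.6 − j34.2)

Z_in ≈ 85.4 + j3.96 Ω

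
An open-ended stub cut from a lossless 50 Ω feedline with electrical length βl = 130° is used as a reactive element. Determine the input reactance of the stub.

tan(βl) = -1.19
For an open-ended stub, Z_in = −jZ_0·cot(βl) = −jZ_0/tan(βl)

X_in ≈ 42 Ω (inductive)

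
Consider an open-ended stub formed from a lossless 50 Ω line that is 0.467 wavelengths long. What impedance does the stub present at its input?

Z_in ≈ +j238 Ω

βl = 2π × 0.467 = 168°
tan(βl) = -0.21
For an open-ended stub, Z_in = −jZ_0·cot(βl) = −jZ_0/tan(βl)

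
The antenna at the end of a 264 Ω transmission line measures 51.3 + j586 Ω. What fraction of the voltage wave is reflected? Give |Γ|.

Γ = (Z_L − Z_0)/(Z_L + Z_0) = (-212.7 + j586)/(315.3 + j586)
|Γ| = 623/665

|Γ| ≈ 0.937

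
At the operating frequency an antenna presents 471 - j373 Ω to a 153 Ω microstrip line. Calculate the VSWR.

VSWR ≈ 5.14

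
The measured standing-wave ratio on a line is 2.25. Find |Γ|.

|Γ| ≈ 0.385

|Γ| = (S − 1)/(S + 1) = (2.25 − 1)/(2.25 + 1) = 1.25/3.25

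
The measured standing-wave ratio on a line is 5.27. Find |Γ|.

|Γ| ≈ 0.681

|Γ| = (S − 1)/(S + 1) = (5.27 − 1)/(5.27 + 1) = 4.27/6.27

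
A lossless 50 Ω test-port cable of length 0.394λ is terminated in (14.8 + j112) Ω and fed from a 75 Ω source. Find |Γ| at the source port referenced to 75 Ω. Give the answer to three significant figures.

βl = 2π × 0.394 = 142°
tan(βl) = -0.786
Z_in = Z_0·(Z_L + jZ_0·tanβl)/(Z_0 + jZ_L·tanβl) = 3.12 + j26.6 Ω
Γ_s = (Z_in − Z_s)/(Z_in + Z_s) = (-71.9 + j26.6)/(78.1 + j26.6), |Γ_s| = 0.929

|Γ| ≈ 0.929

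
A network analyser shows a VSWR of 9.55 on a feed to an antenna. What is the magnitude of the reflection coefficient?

|Γ| = (S − 1)/(S + 1) = (9.55 − 1)/(9.55 + 1) = 8.55/10.6

|Γ| ≈ 0.81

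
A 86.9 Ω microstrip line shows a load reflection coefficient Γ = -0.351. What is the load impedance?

Z_L = Z_0·(1 + Γ)/(1 − Γ) = 86.9·(0.649)/(1.35)

Z_L ≈ 41.7 Ω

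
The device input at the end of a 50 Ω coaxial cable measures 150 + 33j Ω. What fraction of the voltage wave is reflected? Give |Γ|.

Γ = (Z_L − Z_0)/(Z_L + Z_0) = (100 + j33)/(200 + j33)
|Γ| = 105/203

|Γ| ≈ 0.519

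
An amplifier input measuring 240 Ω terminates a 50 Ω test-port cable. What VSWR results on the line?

Γ = (240 − 50)/(240 + 50) = 0.655
VSWR = (1 + 0.655)/(1 − 0.655)

VSWR ≈ 4.8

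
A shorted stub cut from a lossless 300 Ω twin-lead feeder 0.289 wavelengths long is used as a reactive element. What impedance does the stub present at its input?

Z_in ≈ −j1200 Ω

βl = 2π × 0.289 = 104°
tan(βl) = -4
For a shorted stub, Z_in = jZ_0·tan(βl)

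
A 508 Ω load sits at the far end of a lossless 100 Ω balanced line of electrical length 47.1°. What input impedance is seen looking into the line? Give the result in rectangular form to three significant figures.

Z_in ≈ 35.5 − j86.4 Ω

tan(βl) = tan(47.1°) = 1.08
Z_in = Z_0·(Z_L + jZ_0·tanβl)/(Z_0 + jZ_L·tanβl)
     = 100·(508 + j108)/(100 + j547)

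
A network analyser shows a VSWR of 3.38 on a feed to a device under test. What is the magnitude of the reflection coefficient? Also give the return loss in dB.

|Γ| = (S − 1)/(S + 1) = (3.38 − 1)/(3.38 + 1) = 2.38/4.38
RL = −20·log₁₀|Γ| = −20·log₁₀(0.543)

|Γ| ≈ 0.543; return loss ≈ 5.3 dB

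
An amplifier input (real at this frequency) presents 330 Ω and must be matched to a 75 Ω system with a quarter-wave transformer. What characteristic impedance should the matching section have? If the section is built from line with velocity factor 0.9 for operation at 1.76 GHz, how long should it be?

Z_qwt = √(Z_0·R_L) = √(75 × 330) = √24750
λ = 0.9·c/f = 0.153 m, so l = λ/4 = 0.0384 m

Z_qwt ≈ 157 Ω; length ≈ 3.84 cm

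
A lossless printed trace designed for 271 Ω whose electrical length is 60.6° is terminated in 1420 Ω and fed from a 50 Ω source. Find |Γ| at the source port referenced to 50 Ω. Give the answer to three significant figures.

tan(βl) = 1.77
Z_in = Z_0·(Z_L + jZ_0·tanβl)/(Z_0 + jZ_L·tanβl) = 67.4 − j145 Ω
Γ_s = (Z_in − Z_s)/(Z_in + Z_s) = (17.4 − j145)/(117 − j145), |Γ_s| = 0.784

|Γ| ≈ 0.784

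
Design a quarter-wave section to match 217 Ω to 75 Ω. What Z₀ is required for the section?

Z_qwt ≈ 128 Ω

Z_qwt = √(Z_0·R_L) = √(75 × 217) = √16280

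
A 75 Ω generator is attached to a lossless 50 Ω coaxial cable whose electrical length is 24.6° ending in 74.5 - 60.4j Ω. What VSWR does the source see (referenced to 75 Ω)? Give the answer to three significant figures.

tan(βl) = 0.458
Z_in = Z_0·(Z_L + jZ_0·tanβl)/(Z_0 + jZ_L·tanβl) = 31.3 − j37.9 Ω
Γ_s = (Z_in − Z_s)/(Z_in + Z_s) = (-43.7 − j37.9)/(106 − j37.9), |Γ_s| = 0.512
VSWR = (1 + |Γ_s|)/(1 − |Γ_s|)

VSWR ≈ 3.1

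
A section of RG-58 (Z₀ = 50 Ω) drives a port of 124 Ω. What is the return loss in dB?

RL ≈ 7.43 dB

Γ = (124 − 50)/(124 + 50) = 0.425
RL = −20·log₁₀|Γ| = −20·log₁₀(0.425)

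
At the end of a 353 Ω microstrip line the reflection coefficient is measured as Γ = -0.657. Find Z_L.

Z_L = Z_0·(1 + Γ)/(1 − Γ) = 353·(0.343)/(1.66)

Z_L ≈ 73.1 Ω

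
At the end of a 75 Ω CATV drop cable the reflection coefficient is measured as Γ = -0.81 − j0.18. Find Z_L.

Z_L ≈ 7.06 − j8.16 Ω

Z_L = Z_0·(1 + Γ)/(1 − Γ) = 75·(0.19 − j0.18)/(1.81 + j0.18)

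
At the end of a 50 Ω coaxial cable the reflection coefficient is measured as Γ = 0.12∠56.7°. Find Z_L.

Z_L = Z_0·(1 + Γ)/(1 − Γ) = 50·(1.07 + j0.1)/(0.934 − j0.1)

Z_L ≈ 55.8 + j11.4 Ω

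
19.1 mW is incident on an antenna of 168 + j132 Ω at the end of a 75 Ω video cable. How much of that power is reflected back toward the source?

|Γ| = |(93 + j132)/(243 + j132)| = 0.584
|Γ|² = 0.341
P_refl = |Γ|²·P_inc = 6.51 mW, P_del = (1 − |Γ|²)·P_inc = 12.6 mW

P_reflected ≈ 6.51 mW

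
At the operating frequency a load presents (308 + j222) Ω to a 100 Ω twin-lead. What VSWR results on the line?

VSWR ≈ 4.8

Γ = (Z_L − Z_0)/(Z_L + Z_0) = (208 + j222)/(408 + j222)
|Γ| = 304/464 = 0.655
VSWR = (1 + |Γ|)/(1 − |Γ|) = 1.65/0.345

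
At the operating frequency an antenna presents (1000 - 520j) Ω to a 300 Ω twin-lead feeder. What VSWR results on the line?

VSWR ≈ 4.3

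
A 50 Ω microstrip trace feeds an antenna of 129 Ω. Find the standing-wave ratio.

VSWR ≈ 2.58

Γ = (129 − 50)/(129 + 50) = 0.441
VSWR = (1 + 0.441)/(1 − 0.441)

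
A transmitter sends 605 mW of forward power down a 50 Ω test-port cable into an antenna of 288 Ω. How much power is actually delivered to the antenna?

Γ = (288 − 50)/(288 + 50) = 0.704
|Γ|² = 0.496
P_refl = |Γ|²·P_inc = 300 mW, P_del = (1 − |Γ|²)·P_inc = 305 mW

P_delivered ≈ 305 mW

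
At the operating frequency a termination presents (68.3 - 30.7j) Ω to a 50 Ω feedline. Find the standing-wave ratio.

Γ = (Z_L − Z_0)/(Z_L + Z_0) = (18.3 − j30.7)/(118.3 − j30.7)
|Γ| = 35.7/122 = 0.292
VSWR = (1 + |Γ|)/(1 − |Γ|) = 1.29/0.708

VSWR ≈ 1.83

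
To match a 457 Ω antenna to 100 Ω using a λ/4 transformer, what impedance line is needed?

Z_qwt = √(Z_0·R_L) = √(100 × 457) = √45700

Z_qwt ≈ 214 Ω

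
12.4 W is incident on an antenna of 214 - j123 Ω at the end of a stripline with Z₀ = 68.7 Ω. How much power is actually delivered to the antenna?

|Γ| = |(145.3 − j123)/(282.7 − j123)| = 0.617
|Γ|² = 0.381
P_refl = |Γ|²·P_inc = 4.73 W, P_del = (1 − |Γ|²)·P_inc = 7.67 W

P_delivered ≈ 7.67 W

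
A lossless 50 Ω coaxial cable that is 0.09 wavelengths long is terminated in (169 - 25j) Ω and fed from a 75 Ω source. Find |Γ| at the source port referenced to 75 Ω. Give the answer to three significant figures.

βl = 2π × 0.09 = 32.4°
tan(βl) = 0.635
Z_in = Z_0·(Z_L + jZ_0·tanβl)/(Z_0 + jZ_L·tanβl) = 37.4 − j55.8 Ω
Γ_s = (Z_in − Z_s)/(Z_in + Z_s) = (-37.6 − j55.8)/(112 − j55.8), |Γ_s| = 0.536

|Γ| ≈ 0.536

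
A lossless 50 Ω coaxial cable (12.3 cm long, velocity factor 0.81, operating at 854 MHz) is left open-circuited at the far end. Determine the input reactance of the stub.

λ = v/f = 0.81·c / 854 MHz = 0.285 m
βl = 2π·l/λ = 2π × 0.432 = 156°
tan(βl) = -0.453
For an open-circuited stub, Z_in = −jZ_0·cot(βl) = −jZ_0/tan(βl)

X_in ≈ 110 Ω (inductive)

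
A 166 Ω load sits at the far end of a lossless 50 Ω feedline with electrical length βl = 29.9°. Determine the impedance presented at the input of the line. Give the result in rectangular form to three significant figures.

tan(βl) = tan(29.9°) = 0.575
Z_in = Z_0·(Z_L + jZ_0·tanβl)/(Z_0 + jZ_L·tanβl)
     = 50·(166 + j28.8)/(50 + j95.5)

Z_in ≈ 47.6 − j62 Ω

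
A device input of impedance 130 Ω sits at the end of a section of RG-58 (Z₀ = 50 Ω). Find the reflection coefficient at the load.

Γ = (Z_L − Z_0)/(Z_L + Z_0) = (130 − 50)/(130 + 50) = 80/180

Γ = 0.444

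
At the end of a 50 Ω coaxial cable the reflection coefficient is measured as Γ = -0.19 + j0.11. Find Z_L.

Z_L ≈ 33.3 + j7.7 Ω

Z_L = Z_0·(1 + Γ)/(1 − Γ) = 50·(0.81 + j0.11)/(1.19 − j0.11)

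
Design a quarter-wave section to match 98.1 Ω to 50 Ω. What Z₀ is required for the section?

Z_qwt = √(Z_0·R_L) = √(50 × 98.1) = √4905

Z_qwt ≈ 70 Ω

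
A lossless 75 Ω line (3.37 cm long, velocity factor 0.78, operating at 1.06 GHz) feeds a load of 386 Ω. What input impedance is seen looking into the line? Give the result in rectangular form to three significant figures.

Z_in ≈ 21.3 − j49.7 Ω

λ = v/f = 0.78·c / 1.06 GHz = 0.221 m
βl = 2π·l/λ = 2π × 0.153 = 55°
tan(βl) = tan(55°) = 1.43
Z_in = Z_0·(Z_L + jZ_0·tanβl)/(Z_0 + jZ_L·tanβl)
     = 75·(386 + j107)/(75 + j550)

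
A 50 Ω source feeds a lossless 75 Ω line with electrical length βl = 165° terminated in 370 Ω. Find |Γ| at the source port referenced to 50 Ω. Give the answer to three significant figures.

tan(βl) = -0.268
Z_in = Z_0·(Z_L + jZ_0·tanβl)/(Z_0 + jZ_L·tanβl) = 144 + j171 Ω
Γ_s = (Z_in − Z_s)/(Z_in + Z_s) = (94.3 + j171)/(194 + j171), |Γ_s| = 0.754

|Γ| ≈ 0.754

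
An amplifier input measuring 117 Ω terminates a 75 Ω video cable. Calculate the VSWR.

VSWR ≈ 1.56

Γ = (117 − 75)/(117 + 75) = 0.219
VSWR = (1 + 0.219)/(1 − 0.219)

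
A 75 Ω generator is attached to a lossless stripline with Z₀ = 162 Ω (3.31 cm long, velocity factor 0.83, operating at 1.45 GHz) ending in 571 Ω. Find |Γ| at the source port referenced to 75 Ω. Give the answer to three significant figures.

λ = v/f = 0.83·c / 1.45 GHz = 0.172 m
βl = 2π·l/λ = 2π × 0.193 = 69.4°
tan(βl) = 2.66
Z_in = Z_0·(Z_L + jZ_0·tanβl)/(Z_0 + jZ_L·tanβl) = 51.9 − j55.4 Ω
Γ_s = (Z_in − Z_s)/(Z_in + Z_s) = (-23.1 − j55.4)/(127 − j55.4), |Γ_s| = 0.434

|Γ| ≈ 0.434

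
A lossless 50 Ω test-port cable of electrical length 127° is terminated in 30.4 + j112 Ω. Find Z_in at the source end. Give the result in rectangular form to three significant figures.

Z_in ≈ 5.11 + j12.5 Ω

tan(βl) = tan(127°) = -1.33
Z_in = Z_0·(Z_L + jZ_0·tanβl)/(Z_0 + jZ_L·tanβl)
     = 50·(30.4 + j45.6)/(199 − j40.3)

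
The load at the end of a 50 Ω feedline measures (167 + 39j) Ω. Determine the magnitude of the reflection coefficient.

|Γ| ≈ 0.559

Γ = (Z_L − Z_0)/(Z_L + Z_0) = (117 + j39)/(217 + j39)
|Γ| = 123/220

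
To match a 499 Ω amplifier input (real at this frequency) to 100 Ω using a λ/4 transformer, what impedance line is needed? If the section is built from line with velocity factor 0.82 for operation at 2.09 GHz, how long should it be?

Z_qwt ≈ 223 Ω; length ≈ 2.94 cm

Z_qwt = √(Z_0·R_L) = √(100 × 499) = √49900
λ = 0.82·c/f = 0.118 m, so l = λ/4 = 0.0294 m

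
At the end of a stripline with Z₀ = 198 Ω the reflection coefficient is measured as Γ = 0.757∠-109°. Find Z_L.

Z_L = Z_0·(1 + Γ)/(1 − Γ) = 198·(0.754 − j0.716)/(1.25 + j0.716)

Z_L ≈ 40.9 − j137 Ω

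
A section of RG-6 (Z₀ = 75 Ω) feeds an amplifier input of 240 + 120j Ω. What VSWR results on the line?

Γ = (Z_L − Z_0)/(Z_L + Z_0) = (165 + j120)/(315 + j120)
|Γ| = 204/337 = 0.605
VSWR = (1 + |Γ|)/(1 − |Γ|) = 1.61/0.395

VSWR ≈ 4.07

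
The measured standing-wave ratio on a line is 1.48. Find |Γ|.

|Γ| ≈ 0.194

|Γ| = (S − 1)/(S + 1) = (1.48 − 1)/(1.48 + 1) = 0.48/2.48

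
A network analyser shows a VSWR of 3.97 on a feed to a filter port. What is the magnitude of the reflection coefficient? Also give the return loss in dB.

|Γ| ≈ 0.598; return loss ≈ 4.47 dB

|Γ| = (S − 1)/(S + 1) = (3.97 − 1)/(3.97 + 1) = 2.97/4.97
RL = −20·log₁₀|Γ| = −20·log₁₀(0.598)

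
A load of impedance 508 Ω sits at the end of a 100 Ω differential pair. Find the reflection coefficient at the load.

Γ = 0.671

Γ = (Z_L − Z_0)/(Z_L + Z_0) = (508 − 100)/(508 + 100) = 408/608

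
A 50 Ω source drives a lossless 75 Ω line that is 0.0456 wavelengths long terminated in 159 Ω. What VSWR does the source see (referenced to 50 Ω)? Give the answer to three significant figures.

VSWR ≈ 3.06

βl = 2π × 0.0456 = 16.4°
tan(βl) = 0.295
Z_in = Z_0·(Z_L + jZ_0·tanβl)/(Z_0 + jZ_L·tanβl) = 124 − j55.5 Ω
Γ_s = (Z_in − Z_s)/(Z_in + Z_s) = (74.3 − j55.5)/(174 − j55.5), |Γ_s| = 0.507
VSWR = (1 + |Γ_s|)/(1 − |Γ_s|)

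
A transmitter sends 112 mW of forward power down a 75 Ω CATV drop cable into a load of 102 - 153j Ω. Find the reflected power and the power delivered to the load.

P_reflected ≈ 49.4 mW; P_delivered ≈ 62.6 mW

|Γ| = |(27 − j153)/(177 − j153)| = 0.664
|Γ|² = 0.441
P_refl = |Γ|²·P_inc = 49.4 mW, P_del = (1 − |Γ|²)·P_inc = 62.6 mW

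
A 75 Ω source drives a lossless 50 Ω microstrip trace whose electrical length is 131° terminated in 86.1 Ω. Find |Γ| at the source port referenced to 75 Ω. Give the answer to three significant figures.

|Γ| ≈ 0.351

tan(βl) = -1.15
Z_in = Z_0·(Z_L + jZ_0·tanβl)/(Z_0 + jZ_L·tanβl) = 40.6 + j23 Ω
Γ_s = (Z_in − Z_s)/(Z_in + Z_s) = (-34.4 + j23)/(116 + j23), |Γ_s| = 0.351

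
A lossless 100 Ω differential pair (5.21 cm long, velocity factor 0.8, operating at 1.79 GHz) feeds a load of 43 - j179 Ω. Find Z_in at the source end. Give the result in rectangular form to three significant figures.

Z_in ≈ 189 + j384 Ω

λ = v/f = 0.8·c / 1.79 GHz = 0.134 m
βl = 2π·l/λ = 2π × 0.389 = 140°
tan(βl) = tan(140°) = -0.842
Z_in = Z_0·(Z_L + jZ_0·tanβl)/(Z_0 + jZ_L·tanβl)
     = 100·(43 − j263)/(-50.8 − j36.2)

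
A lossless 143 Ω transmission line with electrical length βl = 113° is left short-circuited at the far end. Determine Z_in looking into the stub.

tan(βl) = -2.36
For a short-circuited stub, Z_in = jZ_0·tan(βl)

Z_in ≈ −j337 Ω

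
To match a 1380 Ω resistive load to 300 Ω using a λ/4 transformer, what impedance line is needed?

Z_qwt = √(Z_0·R_L) = √(300 × 1380) = √414000

Z_qwt ≈ 643 Ω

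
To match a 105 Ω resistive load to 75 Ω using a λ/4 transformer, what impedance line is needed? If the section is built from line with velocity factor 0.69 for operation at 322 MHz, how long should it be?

Z_qwt ≈ 88.7 Ω; length ≈ 16.1 cm

Z_qwt = √(Z_0·R_L) = √(75 × 105) = √7875
λ = 0.69·c/f = 0.643 m, so l = λ/4 = 0.161 m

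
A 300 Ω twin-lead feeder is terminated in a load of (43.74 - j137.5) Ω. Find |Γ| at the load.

Γ = (Z_L − Z_0)/(Z_L + Z_0) = (-256.3 − j137.5)/(343.7 − j137.5)
|Γ| = 291/370

|Γ| ≈ 0.786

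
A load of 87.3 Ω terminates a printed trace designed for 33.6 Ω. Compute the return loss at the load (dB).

RL ≈ 7.05 dB

Γ = (87.3 − 33.6)/(87.3 + 33.6) = 0.444
RL = −20·log₁₀|Γ| = −20·log₁₀(0.444)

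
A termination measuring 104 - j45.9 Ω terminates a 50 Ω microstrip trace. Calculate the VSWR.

VSWR ≈ 2.58

Γ = (Z_L − Z_0)/(Z_L + Z_0) = (54 − j45.9)/(154 − j45.9)
|Γ| = 70.9/161 = 0.441
VSWR = (1 + |Γ|)/(1 − |Γ|) = 1.44/0.559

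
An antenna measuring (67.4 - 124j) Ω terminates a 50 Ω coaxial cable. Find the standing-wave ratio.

VSWR ≈ 6.5

Γ = (Z_L − Z_0)/(Z_L + Z_0) = (17.4 − j124)/(117.4 − j124)
|Γ| = 125/171 = 0.733
VSWR = (1 + |Γ|)/(1 − |Γ|) = 1.73/0.267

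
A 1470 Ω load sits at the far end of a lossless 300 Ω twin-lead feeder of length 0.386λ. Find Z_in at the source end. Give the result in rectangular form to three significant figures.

βl = 2π × 0.386 = 139°
tan(βl) = tan(139°) = -0.871
Z_in = Z_0·(Z_L + jZ_0·tanβl)/(Z_0 + jZ_L·tanβl)
     = 300·(1470 − j261)/(300 − j1280)

Z_in ≈ 135 + j313 Ω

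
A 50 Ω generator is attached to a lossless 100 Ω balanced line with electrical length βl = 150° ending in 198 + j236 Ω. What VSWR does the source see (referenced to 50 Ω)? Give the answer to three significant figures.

tan(βl) = -0.577
Z_in = Z_0·(Z_L + jZ_0·tanβl)/(Z_0 + jZ_L·tanβl) = 38.3 + j94 Ω
Γ_s = (Z_in − Z_s)/(Z_in + Z_s) = (-11.7 + j94)/(88.3 + j94), |Γ_s| = 0.734
VSWR = (1 + |Γ_s|)/(1 − |Γ_s|)

VSWR ≈ 6.53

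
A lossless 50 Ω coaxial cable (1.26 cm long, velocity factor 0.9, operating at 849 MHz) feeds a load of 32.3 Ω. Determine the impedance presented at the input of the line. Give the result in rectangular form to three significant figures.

λ = v/f = 0.9·c / 849 MHz = 0.318 m
βl = 2π·l/λ = 2π × 0.0396 = 14.3°
tan(βl) = tan(14.3°) = 0.254
Z_in = Z_0·(Z_L + jZ_0·tanβl)/(Z_0 + jZ_L·tanβl)
     = 50·(32.3 + j12.7)/(50 + j8.21)

Z_in ≈ 33.5 + j7.21 Ω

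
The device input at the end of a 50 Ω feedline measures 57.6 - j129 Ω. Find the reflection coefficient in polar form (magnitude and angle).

Γ ≈ 0.769 ∠ -36.5°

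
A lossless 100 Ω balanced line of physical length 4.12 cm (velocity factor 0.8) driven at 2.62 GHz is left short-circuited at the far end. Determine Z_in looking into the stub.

λ = v/f = 0.8·c / 2.62 GHz = 0.0916 m
βl = 2π·l/λ = 2π × 0.45 = 162°
tan(βl) = -0.327
For a short-circuited stub, Z_in = jZ_0·tan(βl)

Z_in ≈ −j32.7 Ω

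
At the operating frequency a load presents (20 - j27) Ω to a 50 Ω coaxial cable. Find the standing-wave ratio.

Γ = (Z_L − Z_0)/(Z_L + Z_0) = (-30 − j27)/(70 − j27)
|Γ| = 40.4/75 = 0.538
VSWR = (1 + |Γ|)/(1 − |Γ|) = 1.54/0.462

VSWR ≈ 3.33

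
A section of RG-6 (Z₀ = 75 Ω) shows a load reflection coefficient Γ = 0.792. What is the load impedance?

Z_L = Z_0·(1 + Γ)/(1 − Γ) = 75·(1.79)/(0.208)

Z_L ≈ 646 Ω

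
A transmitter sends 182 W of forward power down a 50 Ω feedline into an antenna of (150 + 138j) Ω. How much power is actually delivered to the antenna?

P_delivered ≈ 92.5 W

|Γ| = |(100 + j138)/(200 + j138)| = 0.701
|Γ|² = 0.492
P_refl = |Γ|²·P_inc = 89.5 W, P_del = (1 − |Γ|²)·P_inc = 92.5 W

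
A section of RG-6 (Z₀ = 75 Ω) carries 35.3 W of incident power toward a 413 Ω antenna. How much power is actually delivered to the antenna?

Γ = (413 − 75)/(413 + 75) = 0.693
|Γ|² = 0.48
P_refl = |Γ|²·P_inc = 16.9 W, P_del = (1 − |Γ|²)·P_inc = 18.4 W

P_delivered ≈ 18.4 W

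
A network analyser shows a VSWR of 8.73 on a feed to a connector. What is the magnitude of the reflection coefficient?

|Γ| ≈ 0.794

|Γ| = (S − 1)/(S + 1) = (8.73 − 1)/(8.73 + 1) = 7.73/9.73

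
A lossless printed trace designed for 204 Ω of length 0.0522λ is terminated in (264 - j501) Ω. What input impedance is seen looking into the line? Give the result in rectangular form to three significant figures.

Z_in ≈ 82.7 − j255 Ω

βl = 2π × 0.0522 = 18.8°
tan(βl) = tan(18.8°) = 0.34
Z_in = Z_0·(Z_L + jZ_0·tanβl)/(Z_0 + jZ_L·tanβl)
     = 204·(264 − j432)/(374 + j89.8)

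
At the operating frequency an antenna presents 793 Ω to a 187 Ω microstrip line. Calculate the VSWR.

For a purely resistive load, VSWR = R_L/Z_0 or Z_0/R_L (whichever > 1) = 793/187

VSWR ≈ 4.24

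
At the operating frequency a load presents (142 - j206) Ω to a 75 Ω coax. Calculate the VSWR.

VSWR ≈ 6.25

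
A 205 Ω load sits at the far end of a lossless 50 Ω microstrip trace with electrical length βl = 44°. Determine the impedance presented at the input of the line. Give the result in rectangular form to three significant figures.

Z_in ≈ 23.8 − j45.8 Ω

tan(βl) = tan(44°) = 0.966
Z_in = Z_0·(Z_L + jZ_0·tanβl)/(Z_0 + jZ_L·tanβl)
     = 50·(205 + j48.3)/(50 + j198)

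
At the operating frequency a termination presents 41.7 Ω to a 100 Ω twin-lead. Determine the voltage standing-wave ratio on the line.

Γ = (41.7 − 100)/(41.7 + 100) = -0.411
VSWR = (1 + 0.411)/(1 − 0.411)

VSWR ≈ 2.4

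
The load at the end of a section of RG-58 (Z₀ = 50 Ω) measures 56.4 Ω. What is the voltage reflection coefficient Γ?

Γ = (Z_L − Z_0)/(Z_L + Z_0) = (56.4 − 50)/(56.4 + 50) = 6.4/106.4

Γ = 0.0602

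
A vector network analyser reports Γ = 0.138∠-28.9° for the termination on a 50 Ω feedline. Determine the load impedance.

Z_L = Z_0·(1 + Γ)/(1 − Γ) = 50·(1.12 − j0.0667)/(0.879 + j0.0667)

Z_L ≈ 63.1 − j8.58 Ω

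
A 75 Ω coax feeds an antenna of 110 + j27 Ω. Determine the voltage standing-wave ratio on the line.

Γ = (Z_L − Z_0)/(Z_L + Z_0) = (35 + j27)/(185 + j27)
|Γ| = 44.2/187 = 0.236
VSWR = (1 + |Γ|)/(1 − |Γ|) = 1.24/0.764

VSWR ≈ 1.62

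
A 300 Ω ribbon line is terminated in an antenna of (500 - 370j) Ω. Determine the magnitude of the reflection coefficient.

Γ = (Z_L − Z_0)/(Z_L + Z_0) = (200 − j370)/(800 − j370)
|Γ| = 421/881

|Γ| ≈ 0.477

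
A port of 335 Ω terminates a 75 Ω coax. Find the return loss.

Γ = (335 − 75)/(335 + 75) = 0.634
RL = −20·log₁₀|Γ| = −20·log₁₀(0.634)

RL ≈ 3.96 dB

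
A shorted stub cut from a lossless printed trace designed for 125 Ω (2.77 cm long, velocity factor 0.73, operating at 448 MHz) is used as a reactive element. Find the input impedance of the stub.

Z_in ≈ +j46.5 Ω

λ = v/f = 0.73·c / 448 MHz = 0.489 m
βl = 2π·l/λ = 2π × 0.0567 = 20.4°
tan(βl) = 0.372
For a shorted stub, Z_in = jZ_0·tan(βl)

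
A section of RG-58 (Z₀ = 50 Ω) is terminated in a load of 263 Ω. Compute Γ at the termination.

Γ = 0.681

Γ = (Z_L − Z_0)/(Z_L + Z_0) = (263 − 50)/(263 + 50) = 213/313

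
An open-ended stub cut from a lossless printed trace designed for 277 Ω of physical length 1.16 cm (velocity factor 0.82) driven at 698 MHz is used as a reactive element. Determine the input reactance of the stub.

X_in ≈ -1320 Ω (capacitive)

λ = v/f = 0.82·c / 698 MHz = 0.352 m
βl = 2π·l/λ = 2π × 0.0329 = 11.8°
tan(βl) = 0.21
For an open-ended stub, Z_in = −jZ_0·cot(βl) = −jZ_0/tan(βl)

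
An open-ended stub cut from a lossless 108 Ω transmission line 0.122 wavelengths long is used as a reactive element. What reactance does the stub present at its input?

X_in ≈ -112 Ω (capacitive)

βl = 2π × 0.122 = 43.9°
tan(βl) = 0.963
For an open-ended stub, Z_in = −jZ_0·cot(βl) = −jZ_0/tan(βl)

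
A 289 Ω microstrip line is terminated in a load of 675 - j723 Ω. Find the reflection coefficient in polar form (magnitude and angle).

Γ = (Z_L − Z_0)/(Z_L + Z_0) = (386 − j723)/(964 − j723)
|Γ| = 820/1200 = 0.68

Γ ≈ 0.68 ∠ -25°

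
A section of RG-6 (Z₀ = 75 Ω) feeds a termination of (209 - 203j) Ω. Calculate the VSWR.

VSWR ≈ 5.6

Γ = (Z_L − Z_0)/(Z_L + Z_0) = (134 − j203)/(284 − j203)
|Γ| = 243/349 = 0.697
VSWR = (1 + |Γ|)/(1 − |Γ|) = 1.7/0.303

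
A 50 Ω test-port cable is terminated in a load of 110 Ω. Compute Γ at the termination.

Γ = 0.375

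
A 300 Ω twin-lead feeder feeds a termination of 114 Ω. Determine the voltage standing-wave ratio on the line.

For a purely resistive load, VSWR = R_L/Z_0 or Z_0/R_L (whichever > 1) = 300/114

VSWR ≈ 2.63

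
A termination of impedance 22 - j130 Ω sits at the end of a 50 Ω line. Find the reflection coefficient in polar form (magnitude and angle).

Γ ≈ 0.895 ∠ -41.1°

Γ = (Z_L − Z_0)/(Z_L + Z_0) = (-28 − j130)/(72 − j130)
|Γ| = 133/149 = 0.895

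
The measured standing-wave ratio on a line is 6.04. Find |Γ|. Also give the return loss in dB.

|Γ| = (S − 1)/(S + 1) = (6.04 − 1)/(6.04 + 1) = 5.04/7.04
RL = −20·log₁₀|Γ| = −20·log₁₀(0.716)

|Γ| ≈ 0.716; return loss ≈ 2.9 dB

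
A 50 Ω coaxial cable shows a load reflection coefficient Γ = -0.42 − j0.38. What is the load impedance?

Z_L ≈ 15.7 − j17.6 Ω

Z_L = Z_0·(1 + Γ)/(1 − Γ) = 50·(0.58 − j0.38)/(1.42 + j0.38)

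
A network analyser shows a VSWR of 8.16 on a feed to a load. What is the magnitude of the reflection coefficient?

|Γ| ≈ 0.782

|Γ| = (S − 1)/(S + 1) = (8.16 − 1)/(8.16 + 1) = 7.16/9.16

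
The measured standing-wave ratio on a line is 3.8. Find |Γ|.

|Γ| ≈ 0.583

|Γ| = (S − 1)/(S + 1) = (3.8 − 1)/(3.8 + 1) = 2.8/4.8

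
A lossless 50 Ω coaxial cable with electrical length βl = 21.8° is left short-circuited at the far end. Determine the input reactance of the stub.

tan(βl) = 0.4
For a short-circuited stub, Z_in = jZ_0·tan(βl)

X_in ≈ 20 Ω (inductive)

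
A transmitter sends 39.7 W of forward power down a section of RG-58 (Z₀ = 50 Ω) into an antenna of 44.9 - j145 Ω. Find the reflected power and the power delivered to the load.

P_reflected ≈ 27.8 W; P_delivered ≈ 11.9 W

|Γ| = |(-5.1 − j145)/(94.9 − j145)| = 0.837
|Γ|² = 0.701
P_refl = |Γ|²·P_inc = 27.8 W, P_del = (1 − |Γ|²)·P_inc = 11.9 W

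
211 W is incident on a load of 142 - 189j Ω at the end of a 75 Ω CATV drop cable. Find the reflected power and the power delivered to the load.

P_reflected ≈ 102 W; P_delivered ≈ 109 W

|Γ| = |(67 − j189)/(217 − j189)| = 0.697
|Γ|² = 0.486
P_refl = |Γ|²·P_inc = 102 W, P_del = (1 − |Γ|²)·P_inc = 109 W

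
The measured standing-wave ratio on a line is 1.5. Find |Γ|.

|Γ| ≈ 0.2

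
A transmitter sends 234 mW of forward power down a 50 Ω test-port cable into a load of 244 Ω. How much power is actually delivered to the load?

P_delivered ≈ 132 mW

Γ = (244 − 50)/(244 + 50) = 0.66
|Γ|² = 0.435
P_refl = |Γ|²·P_inc = 102 mW, P_del = (1 − |Γ|²)·P_inc = 132 mW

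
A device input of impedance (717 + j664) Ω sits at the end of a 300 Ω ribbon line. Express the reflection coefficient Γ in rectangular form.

Γ ≈ 0.586 + j0.27

Γ = (Z_L − Z_0)/(Z_L + Z_0) = (417 + j664)/(1017 + j664)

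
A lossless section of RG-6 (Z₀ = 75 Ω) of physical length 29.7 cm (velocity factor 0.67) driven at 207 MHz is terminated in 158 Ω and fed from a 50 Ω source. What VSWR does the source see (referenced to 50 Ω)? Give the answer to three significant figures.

VSWR ≈ 1.68

λ = v/f = 0.67·c / 207 MHz = 0.971 m
βl = 2π·l/λ = 2π × 0.306 = 110°
tan(βl) = -2.73
Z_in = Z_0·(Z_L + jZ_0·tanβl)/(Z_0 + jZ_L·tanβl) = 39.2 + j20.7 Ω
Γ_s = (Z_in − Z_s)/(Z_in + Z_s) = (-10.8 + j20.7)/(89.2 + j20.7), |Γ_s| = 0.255
VSWR = (1 + |Γ_s|)/(1 − |Γ_s|)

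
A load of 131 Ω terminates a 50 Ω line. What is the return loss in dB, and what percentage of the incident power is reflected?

Γ = (131 − 50)/(131 + 50) = 0.448
RL = −20·log₁₀(0.448) = 6.98 dB
P_refl/P_inc = |Γ|² = 0.2

RL ≈ 6.98 dB; 20% of incident power reflected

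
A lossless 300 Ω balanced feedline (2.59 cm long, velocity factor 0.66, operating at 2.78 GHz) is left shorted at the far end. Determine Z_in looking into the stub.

Z_in ≈ −j346 Ω

λ = v/f = 0.66·c / 2.78 GHz = 0.0712 m
βl = 2π·l/λ = 2π × 0.364 = 131°
tan(βl) = -1.15
For a shorted stub, Z_in = jZ_0·tan(βl)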